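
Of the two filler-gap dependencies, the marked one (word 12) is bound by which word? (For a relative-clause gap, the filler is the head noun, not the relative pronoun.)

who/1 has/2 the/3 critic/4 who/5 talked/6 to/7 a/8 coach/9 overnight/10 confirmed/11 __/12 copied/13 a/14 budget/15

1

The marked gap is the subject of "copied".
Its filler is the fronted wh-phrase "who", at word 1.
(The other dependency links word 4 to a gap after word 5.)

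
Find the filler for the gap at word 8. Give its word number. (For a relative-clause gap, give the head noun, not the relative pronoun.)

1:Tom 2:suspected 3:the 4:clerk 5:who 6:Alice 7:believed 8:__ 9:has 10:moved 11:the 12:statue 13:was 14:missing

The gap at 8 is the subject of "moved", inside a relative clause.
The relative pronoun is "who" (word 5); it is bound by the head noun immediately before it.
Its filler is the head noun "clerk", at word 4.

4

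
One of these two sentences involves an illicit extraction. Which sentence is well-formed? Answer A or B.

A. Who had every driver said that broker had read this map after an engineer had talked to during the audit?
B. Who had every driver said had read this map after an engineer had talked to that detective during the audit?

B

In A, the wh-phrase is extracted from inside an adjunct island (introduced by "after"), which blocks movement.
In B, the extraction path crosses only that-complement boundaries, which are transparent.
So B is grammatical.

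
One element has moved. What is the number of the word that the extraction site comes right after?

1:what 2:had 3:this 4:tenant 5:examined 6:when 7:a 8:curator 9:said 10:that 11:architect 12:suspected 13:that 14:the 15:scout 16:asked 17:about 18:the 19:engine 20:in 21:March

The displaced element is "what" (word 1).
It functions as the direct object of "examined", so the gap sits immediately after word 5 ("examined").
Base order: This tenant had examined what when a curator said that architect suspected that the scout asked about the engine in March.

5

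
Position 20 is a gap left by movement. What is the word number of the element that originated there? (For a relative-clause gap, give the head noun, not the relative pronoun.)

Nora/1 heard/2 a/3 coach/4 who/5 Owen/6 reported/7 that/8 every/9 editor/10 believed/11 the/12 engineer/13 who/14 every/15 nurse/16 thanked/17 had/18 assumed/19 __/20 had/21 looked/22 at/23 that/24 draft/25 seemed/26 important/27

4

The gap at 20 is the subject of "looked", inside a relative clause.
The relative pronoun is "who" (word 5); it is bound by the head noun immediately before it.
Its filler is the head noun "coach", at word 4.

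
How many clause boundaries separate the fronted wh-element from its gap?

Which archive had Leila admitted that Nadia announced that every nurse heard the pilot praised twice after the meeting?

"which archive" is extracted from the object of "praised".
Boundaries crossed, outermost first: [that], [that], [Ø] — 3 in total.

3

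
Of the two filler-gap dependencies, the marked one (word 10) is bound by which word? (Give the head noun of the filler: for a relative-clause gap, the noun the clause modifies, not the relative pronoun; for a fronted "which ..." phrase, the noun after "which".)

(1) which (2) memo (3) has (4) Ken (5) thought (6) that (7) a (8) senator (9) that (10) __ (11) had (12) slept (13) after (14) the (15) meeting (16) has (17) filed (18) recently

8

The marked gap is inside the relative clause, the subject of "slept".
Its filler is the head noun "senator" (via "that"), at word 8.
(The other dependency links word 2 to a gap after word 17.)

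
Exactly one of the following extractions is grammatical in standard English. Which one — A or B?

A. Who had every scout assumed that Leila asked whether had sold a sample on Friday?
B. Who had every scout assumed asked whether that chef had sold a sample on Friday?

In A, the wh-phrase is extracted from inside a wh-island (introduced by "whether"), which blocks movement.
In B, the extraction path crosses only that-complement boundaries, which are transparent.
So B is grammatical.

B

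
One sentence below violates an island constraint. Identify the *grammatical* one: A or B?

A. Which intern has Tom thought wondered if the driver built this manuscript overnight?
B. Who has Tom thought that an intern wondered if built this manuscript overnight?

A

In B, the wh-phrase is extracted from inside a wh-island (introduced by "if"), which blocks movement.
In A, the extraction path crosses only that-complement boundaries, which are transparent.
So A is grammatical.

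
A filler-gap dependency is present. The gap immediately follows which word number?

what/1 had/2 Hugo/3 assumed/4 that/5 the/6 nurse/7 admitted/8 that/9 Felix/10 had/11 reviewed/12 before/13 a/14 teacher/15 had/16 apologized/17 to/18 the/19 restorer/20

The displaced element is "what" (word 1).
It is linked across 2 clause boundaries (that → that).
It functions as the direct object of "reviewed", so the gap sits immediately after word 12 ("reviewed").
Base order: Hugo had assumed that the nurse admitted that Felix had reviewed what before a teacher had apologized to the restorer.

12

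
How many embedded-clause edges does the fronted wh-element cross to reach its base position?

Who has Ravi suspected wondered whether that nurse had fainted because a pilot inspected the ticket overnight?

1

"who" is extracted from the subject of "wondered".
Boundaries crossed, outermost first: [Ø] — 1 in total.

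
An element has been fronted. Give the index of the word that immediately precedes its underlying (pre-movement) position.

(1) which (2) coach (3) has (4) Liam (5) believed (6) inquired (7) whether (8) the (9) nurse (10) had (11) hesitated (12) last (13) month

The displaced element is "which coach" (word 2).
It is linked across 1 clause boundary (Ø).
It functions as the subject of "inquired", so the gap sits immediately after word 5 ("believed").
Base order: Liam has believed that which coach inquired whether the nurse had hesitated last month.

5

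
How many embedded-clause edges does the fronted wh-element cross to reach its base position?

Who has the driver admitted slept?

"who" is extracted from the subject of "slept".
Boundaries crossed, outermost first: [Ø] — 1 in total.

1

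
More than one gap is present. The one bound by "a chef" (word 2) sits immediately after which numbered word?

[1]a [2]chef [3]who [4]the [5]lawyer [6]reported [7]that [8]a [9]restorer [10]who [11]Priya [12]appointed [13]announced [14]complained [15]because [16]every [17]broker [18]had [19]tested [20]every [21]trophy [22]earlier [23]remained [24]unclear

The displaced element is "a chef" (word 2).
It is linked across 2 clause boundaries (that → Ø).
It functions as the subject of "complained", so the gap sits immediately after word 13 ("announced").
Base order: The lawyer reported that a restorer who Priya appointed announced that a chef complained because every broker had tested every trophy earlier.

13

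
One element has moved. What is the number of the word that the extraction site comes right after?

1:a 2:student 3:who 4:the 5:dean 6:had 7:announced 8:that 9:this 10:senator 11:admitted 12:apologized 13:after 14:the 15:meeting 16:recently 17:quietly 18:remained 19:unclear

11

The displaced element is "a student" (word 2).
It is linked across 2 clause boundaries (that → Ø).
It functions as the subject of "apologized", so the gap sits immediately after word 11 ("admitted").
Base order: The dean had announced that this senator admitted that a student apologized after the meeting recently quietly.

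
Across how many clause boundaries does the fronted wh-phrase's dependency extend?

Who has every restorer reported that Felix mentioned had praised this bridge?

"who" is extracted from the subject of "praised".
Boundaries crossed, outermost first: [that], [Ø] — 2 in total.

2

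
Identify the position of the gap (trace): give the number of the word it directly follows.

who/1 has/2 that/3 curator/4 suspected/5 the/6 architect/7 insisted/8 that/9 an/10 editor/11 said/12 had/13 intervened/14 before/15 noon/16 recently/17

12

The displaced element is "who" (word 1).
It is linked across 3 clause boundaries (Ø → that → Ø).
It functions as the subject of "intervened", so the gap sits immediately after word 12 ("said").
Base order: That curator has suspected the architect insisted that an editor said who had intervened before noon recently.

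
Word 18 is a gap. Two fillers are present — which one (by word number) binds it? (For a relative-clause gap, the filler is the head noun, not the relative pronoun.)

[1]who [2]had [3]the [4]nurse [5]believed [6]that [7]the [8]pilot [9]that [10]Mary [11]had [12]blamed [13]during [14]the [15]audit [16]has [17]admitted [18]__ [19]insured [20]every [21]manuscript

The marked gap is the subject of "insured".
Its filler is the fronted wh-phrase "who", at word 1.
(The other dependency links word 8 to a gap after word 12.)

1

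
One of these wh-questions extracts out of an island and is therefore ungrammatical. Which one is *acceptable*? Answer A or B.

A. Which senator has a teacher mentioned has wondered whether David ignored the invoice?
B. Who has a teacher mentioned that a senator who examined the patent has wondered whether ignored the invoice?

A

In B, the wh-phrase is extracted from inside a wh-island (introduced by "whether"), which blocks movement.
In A, the extraction path crosses only that-complement boundaries, which are transparent.
So A is grammatical.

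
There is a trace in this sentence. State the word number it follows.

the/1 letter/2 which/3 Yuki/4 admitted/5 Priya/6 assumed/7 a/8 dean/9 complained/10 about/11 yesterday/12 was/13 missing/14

11

The displaced element is "the letter" (word 2).
It is linked across 2 clause boundaries (Ø → Ø).
It functions as the object of the preposition "about" of "complained", so the gap sits immediately after word 11 ("about").
Base order: Yuki admitted Priya assumed a dean complained about the letter yesterday.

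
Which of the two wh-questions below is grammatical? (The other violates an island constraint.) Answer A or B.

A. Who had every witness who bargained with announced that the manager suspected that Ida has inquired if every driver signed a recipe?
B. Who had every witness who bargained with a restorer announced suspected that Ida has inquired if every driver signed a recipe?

In A, the wh-phrase is extracted from inside a complex-NP island (relative clause) (introduced by "who"), which blocks movement.
In B, the extraction path crosses only that-complement boundaries, which are transparent.
So B is grammatical.

B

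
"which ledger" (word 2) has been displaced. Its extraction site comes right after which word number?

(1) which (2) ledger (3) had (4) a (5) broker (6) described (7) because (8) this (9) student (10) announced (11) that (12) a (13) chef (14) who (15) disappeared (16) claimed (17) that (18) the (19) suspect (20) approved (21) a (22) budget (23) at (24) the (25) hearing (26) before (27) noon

The displaced element is "which ledger" (word 2).
It functions as the direct object of "described", so the gap sits immediately after word 6 ("described").
Base order: A broker had described which ledger because this student announced that a chef who disappeared claimed that the suspect approved a budget at the hearing before noon.

6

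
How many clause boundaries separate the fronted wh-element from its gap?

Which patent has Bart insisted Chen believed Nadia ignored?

2

"which patent" is extracted from the object of "ignored".
Boundaries crossed, outermost first: [Ø], [Ø] — 2 in total.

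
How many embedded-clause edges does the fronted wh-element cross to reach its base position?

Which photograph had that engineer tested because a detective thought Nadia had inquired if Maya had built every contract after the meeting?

"which photograph" originates inside the matrix clause — no clause boundary is crossed.

0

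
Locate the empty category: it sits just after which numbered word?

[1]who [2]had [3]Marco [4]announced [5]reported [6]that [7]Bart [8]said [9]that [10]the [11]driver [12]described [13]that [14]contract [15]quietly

The displaced element is "who" (word 1).
It is linked across 1 clause boundary (Ø).
It functions as the subject of "reported", so the gap sits immediately after word 4 ("announced").
Base order: Marco had announced that who reported that Bart said that the driver described that contract quietly.

4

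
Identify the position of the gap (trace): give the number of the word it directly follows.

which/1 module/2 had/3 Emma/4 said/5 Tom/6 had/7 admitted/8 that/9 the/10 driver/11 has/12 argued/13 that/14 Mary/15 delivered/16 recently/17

The displaced element is "which module" (word 2).
It is linked across 3 clause boundaries (Ø → that → that).
It functions as the direct object of "delivered", so the gap sits immediately after word 16 ("delivered").
Base order: Emma had said Tom had admitted that the driver has argued that Mary delivered which module recently.

16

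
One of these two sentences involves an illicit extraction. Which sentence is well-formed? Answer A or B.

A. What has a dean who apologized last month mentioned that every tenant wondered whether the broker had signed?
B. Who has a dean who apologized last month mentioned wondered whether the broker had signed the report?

B

In A, the wh-phrase is extracted from inside a wh-island (introduced by "whether"), which blocks movement.
In B, the extraction path crosses only that-complement boundaries, which are transparent.
So B is grammatical.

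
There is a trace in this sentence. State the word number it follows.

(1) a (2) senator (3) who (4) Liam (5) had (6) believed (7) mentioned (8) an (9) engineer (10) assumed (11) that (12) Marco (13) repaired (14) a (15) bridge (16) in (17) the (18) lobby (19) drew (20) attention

6

The displaced element is "a senator" (word 2).
It is linked across 1 clause boundary (Ø).
It functions as the subject of "mentioned", so the gap sits immediately after word 6 ("believed").
Base order: Liam had believed a senator mentioned an engineer assumed that Marco repaired a bridge in the lobby.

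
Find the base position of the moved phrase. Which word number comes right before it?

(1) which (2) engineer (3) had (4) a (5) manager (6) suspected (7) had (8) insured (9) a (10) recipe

The displaced element is "which engineer" (word 2).
It is linked across 1 clause boundary (Ø).
It functions as the subject of "insured", so the gap sits immediately after word 6 ("suspected").
Base order: A manager had suspected that which engineer had insured a recipe.

6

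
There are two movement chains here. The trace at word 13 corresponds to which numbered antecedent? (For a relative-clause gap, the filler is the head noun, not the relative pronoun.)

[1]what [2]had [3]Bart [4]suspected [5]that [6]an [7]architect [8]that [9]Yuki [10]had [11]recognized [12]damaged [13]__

1

The marked gap is the direct object of "damaged".
Its filler is the fronted wh-phrase "what", at word 1.
(The other dependency links word 7 to a gap after word 11.)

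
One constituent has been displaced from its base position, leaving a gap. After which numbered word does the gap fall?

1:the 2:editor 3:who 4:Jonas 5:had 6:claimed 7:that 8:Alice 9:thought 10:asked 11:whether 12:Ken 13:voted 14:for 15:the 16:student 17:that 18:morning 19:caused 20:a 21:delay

The displaced element is "the editor" (word 2).
It is linked across 2 clause boundaries (that → Ø).
It functions as the subject of "asked", so the gap sits immediately after word 9 ("thought").
Base order: Jonas had claimed that Alice thought that the editor asked whether Ken voted for the student that morning.

9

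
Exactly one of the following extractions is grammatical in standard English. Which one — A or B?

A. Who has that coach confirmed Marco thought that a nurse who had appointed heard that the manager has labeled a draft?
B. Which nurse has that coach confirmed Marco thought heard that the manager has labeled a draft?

In A, the wh-phrase is extracted from inside a complex-NP island (relative clause) (introduced by "who"), which blocks movement.
In B, the extraction path crosses only that-complement boundaries, which are transparent.
So B is grammatical.

B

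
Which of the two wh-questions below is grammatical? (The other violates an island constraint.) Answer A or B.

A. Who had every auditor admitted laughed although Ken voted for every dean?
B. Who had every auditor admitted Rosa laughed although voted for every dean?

In B, the wh-phrase is extracted from inside an adjunct island (introduced by "although"), which blocks movement.
In A, the extraction path crosses only that-complement boundaries, which are transparent.
So A is grammatical.

A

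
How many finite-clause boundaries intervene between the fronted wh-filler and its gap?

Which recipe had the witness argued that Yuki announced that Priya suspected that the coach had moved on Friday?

3

"which recipe" is extracted from the object of "moved".
Boundaries crossed, outermost first: [that], [that], [that] — 3 in total.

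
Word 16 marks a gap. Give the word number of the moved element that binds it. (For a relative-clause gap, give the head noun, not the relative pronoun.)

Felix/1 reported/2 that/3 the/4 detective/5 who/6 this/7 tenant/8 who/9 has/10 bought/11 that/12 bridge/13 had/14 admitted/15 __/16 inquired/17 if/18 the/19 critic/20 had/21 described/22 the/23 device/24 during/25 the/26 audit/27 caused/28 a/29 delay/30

5

The gap at 16 is the subject of "inquired", inside a relative clause.
The relative pronoun is "who" (word 6); it is bound by the head noun immediately before it.
Its filler is the head noun "detective", at word 5.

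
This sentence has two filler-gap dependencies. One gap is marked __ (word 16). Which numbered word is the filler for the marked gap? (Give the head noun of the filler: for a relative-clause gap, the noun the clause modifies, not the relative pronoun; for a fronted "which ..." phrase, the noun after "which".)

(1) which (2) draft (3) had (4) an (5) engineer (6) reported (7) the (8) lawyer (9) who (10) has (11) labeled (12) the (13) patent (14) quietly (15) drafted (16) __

The marked gap is the direct object of "drafted".
Its filler is the fronted wh-phrase "which draft", at word 2.
(The other dependency links word 8 to a gap after word 9.)

2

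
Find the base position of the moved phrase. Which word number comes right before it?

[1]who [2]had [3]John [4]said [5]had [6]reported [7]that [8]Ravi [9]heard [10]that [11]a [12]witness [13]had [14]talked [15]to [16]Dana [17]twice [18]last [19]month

4

The displaced element is "who" (word 1).
It is linked across 1 clause boundary (Ø).
It functions as the subject of "reported", so the gap sits immediately after word 4 ("said").
Base order: John had said that who had reported that Ravi heard that a witness had talked to Dana twice last month.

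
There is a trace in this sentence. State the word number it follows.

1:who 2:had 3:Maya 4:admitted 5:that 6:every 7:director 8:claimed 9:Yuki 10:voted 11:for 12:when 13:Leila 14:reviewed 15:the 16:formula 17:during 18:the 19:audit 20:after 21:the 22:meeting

The displaced element is "who" (word 1).
It is linked across 2 clause boundaries (that → Ø).
It functions as the object of the preposition "for" of "voted", so the gap sits immediately after word 11 ("for").
Base order: Maya had admitted that every director claimed Yuki voted for who when Leila reviewed the formula during the audit after the meeting.

11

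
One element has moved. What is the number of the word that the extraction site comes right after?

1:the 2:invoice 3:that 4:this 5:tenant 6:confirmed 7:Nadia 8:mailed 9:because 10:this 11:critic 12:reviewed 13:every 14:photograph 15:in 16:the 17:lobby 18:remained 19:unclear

8

The displaced element is "the invoice" (word 2).
It is linked across 1 clause boundary (Ø).
It functions as the direct object of "mailed", so the gap sits immediately after word 8 ("mailed").
Base order: This tenant confirmed Nadia mailed the invoice because this critic reviewed every photograph in the lobby.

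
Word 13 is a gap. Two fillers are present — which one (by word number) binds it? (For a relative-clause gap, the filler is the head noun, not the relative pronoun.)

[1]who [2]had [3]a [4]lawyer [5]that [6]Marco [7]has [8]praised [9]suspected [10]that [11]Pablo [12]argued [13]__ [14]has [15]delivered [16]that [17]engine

1

The marked gap is the subject of "delivered".
Its filler is the fronted wh-phrase "who", at word 1.
(The other dependency links word 4 to a gap after word 8.)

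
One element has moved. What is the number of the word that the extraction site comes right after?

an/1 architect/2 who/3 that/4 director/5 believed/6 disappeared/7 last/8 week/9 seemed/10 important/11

6

The displaced element is "an architect" (word 2).
It is linked across 1 clause boundary (Ø).
It functions as the subject of "disappeared", so the gap sits immediately after word 6 ("believed").
Base order: That director believed an architect disappeared last week.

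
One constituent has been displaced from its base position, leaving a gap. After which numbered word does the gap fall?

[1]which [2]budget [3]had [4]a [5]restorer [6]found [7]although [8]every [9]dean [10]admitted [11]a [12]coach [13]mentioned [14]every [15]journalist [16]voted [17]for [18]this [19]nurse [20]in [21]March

6

The displaced element is "which budget" (word 2).
It functions as the direct object of "found", so the gap sits immediately after word 6 ("found").
Base order: A restorer had found which budget although every dean admitted a coach mentioned every journalist voted for this nurse in March.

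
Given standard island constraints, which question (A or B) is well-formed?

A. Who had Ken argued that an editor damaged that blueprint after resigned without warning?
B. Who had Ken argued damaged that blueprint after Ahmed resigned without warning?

In A, the wh-phrase is extracted from inside an adjunct island (introduced by "after"), which blocks movement.
In B, the extraction path crosses only that-complement boundaries, which are transparent.
So B is grammatical.

B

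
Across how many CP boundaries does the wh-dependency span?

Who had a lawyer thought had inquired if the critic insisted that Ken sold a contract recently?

1

"who" is extracted from the subject of "inquired".
Boundaries crossed, outermost first: [Ø] — 1 in total.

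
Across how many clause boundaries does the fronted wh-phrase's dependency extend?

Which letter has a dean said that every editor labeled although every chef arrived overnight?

1

"which letter" is extracted from the object of "labeled".
Boundaries crossed, outermost first: [that] — 1 in total.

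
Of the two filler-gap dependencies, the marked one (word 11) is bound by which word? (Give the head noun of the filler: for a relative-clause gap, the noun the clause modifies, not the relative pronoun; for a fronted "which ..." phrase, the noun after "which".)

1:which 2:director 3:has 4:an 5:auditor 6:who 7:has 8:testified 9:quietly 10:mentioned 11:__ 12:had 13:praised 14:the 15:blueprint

The marked gap is the subject of "praised".
Its filler is the fronted wh-phrase "which director", at word 2.
(The other dependency links word 5 to a gap after word 6.)

2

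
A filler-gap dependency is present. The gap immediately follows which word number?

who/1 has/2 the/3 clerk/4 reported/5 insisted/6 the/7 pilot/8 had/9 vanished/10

5

The displaced element is "who" (word 1).
It is linked across 1 clause boundary (Ø).
It functions as the subject of "insisted", so the gap sits immediately after word 5 ("reported").
Base order: The clerk has reported that who insisted the pilot had vanished.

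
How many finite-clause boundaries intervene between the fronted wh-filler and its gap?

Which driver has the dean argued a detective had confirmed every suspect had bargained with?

2

"which driver" is extracted from the PP object of "bargained".
Boundaries crossed, outermost first: [Ø], [Ø] — 2 in total.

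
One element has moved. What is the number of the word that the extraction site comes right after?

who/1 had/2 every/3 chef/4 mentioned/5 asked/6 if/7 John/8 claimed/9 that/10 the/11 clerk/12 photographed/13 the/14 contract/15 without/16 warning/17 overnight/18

The displaced element is "who" (word 1).
It is linked across 1 clause boundary (Ø).
It functions as the subject of "asked", so the gap sits immediately after word 5 ("mentioned").
Base order: Every chef had mentioned that who asked if John claimed that the clerk photographed the contract without warning overnight.

5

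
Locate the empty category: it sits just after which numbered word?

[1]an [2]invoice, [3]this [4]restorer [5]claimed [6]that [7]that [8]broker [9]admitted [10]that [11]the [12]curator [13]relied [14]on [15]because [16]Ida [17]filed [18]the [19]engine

14

The displaced element is "an invoice" (word 2).
It is linked across 2 clause boundaries (that → that).
It functions as the object of the preposition "on" of "relied", so the gap sits immediately after word 14 ("on").
Base order: This restorer claimed that that broker admitted that the curator relied on an invoice because Ida filed the engine.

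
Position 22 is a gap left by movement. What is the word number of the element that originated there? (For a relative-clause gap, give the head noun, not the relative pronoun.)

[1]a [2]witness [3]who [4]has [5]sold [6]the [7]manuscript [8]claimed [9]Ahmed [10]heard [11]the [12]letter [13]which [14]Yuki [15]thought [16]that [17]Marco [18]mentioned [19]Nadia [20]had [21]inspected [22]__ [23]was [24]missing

The gap at 22 is the object of "inspected", inside a relative clause.
The relative pronoun is "which" (word 13); it is bound by the head noun immediately before it.
Its filler is the head noun "letter", at word 12.

12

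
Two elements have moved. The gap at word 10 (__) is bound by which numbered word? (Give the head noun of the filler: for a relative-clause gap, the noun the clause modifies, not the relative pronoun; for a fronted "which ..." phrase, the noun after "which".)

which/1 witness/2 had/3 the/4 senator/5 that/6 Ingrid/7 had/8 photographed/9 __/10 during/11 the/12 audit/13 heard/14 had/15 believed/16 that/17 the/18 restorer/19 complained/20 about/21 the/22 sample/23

5

The marked gap is inside the relative clause, the direct object of "photographed".
Its filler is the head noun "senator" (via "that"), at word 5.
(The other dependency links word 2 to a gap after word 14.)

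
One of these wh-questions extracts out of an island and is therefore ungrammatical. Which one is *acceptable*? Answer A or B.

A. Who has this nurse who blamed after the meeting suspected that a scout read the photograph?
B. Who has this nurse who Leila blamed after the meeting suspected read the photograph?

In A, the wh-phrase is extracted from inside a complex-NP island (relative clause) (introduced by "who"), which blocks movement.
In B, the extraction path crosses only that-complement boundaries, which are transparent.
So B is grammatical.

B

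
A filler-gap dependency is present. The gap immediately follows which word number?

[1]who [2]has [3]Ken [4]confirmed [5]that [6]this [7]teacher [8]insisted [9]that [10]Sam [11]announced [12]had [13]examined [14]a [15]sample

The displaced element is "who" (word 1).
It is linked across 3 clause boundaries (that → that → Ø).
It functions as the subject of "examined", so the gap sits immediately after word 11 ("announced").
Base order: Ken has confirmed that this teacher insisted that Sam announced that who had examined a sample.

11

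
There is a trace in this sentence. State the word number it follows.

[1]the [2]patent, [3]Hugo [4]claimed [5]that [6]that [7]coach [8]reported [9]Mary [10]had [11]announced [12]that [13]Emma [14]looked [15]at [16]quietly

The displaced element is "the patent" (word 2).
It is linked across 3 clause boundaries (that → Ø → that).
It functions as the object of the preposition "at" of "looked", so the gap sits immediately after word 15 ("at").
Base order: Hugo claimed that that coach reported Mary had announced that Emma looked at the patent quietly.

15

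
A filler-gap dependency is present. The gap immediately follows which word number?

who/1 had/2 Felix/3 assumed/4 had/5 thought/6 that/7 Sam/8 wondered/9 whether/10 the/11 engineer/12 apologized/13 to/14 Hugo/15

4

The displaced element is "who" (word 1).
It is linked across 1 clause boundary (Ø).
It functions as the subject of "thought", so the gap sits immediately after word 4 ("assumed").
Base order: Felix had assumed that who had thought that Sam wondered whether the engineer apologized to Hugo.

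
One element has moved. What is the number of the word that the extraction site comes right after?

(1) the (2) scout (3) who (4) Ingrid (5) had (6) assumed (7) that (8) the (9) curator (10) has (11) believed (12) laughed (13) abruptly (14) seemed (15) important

The displaced element is "the scout" (word 2).
It is linked across 2 clause boundaries (that → Ø).
It functions as the subject of "laughed", so the gap sits immediately after word 11 ("believed").
Base order: Ingrid had assumed that the curator has believed the scout laughed abruptly.

11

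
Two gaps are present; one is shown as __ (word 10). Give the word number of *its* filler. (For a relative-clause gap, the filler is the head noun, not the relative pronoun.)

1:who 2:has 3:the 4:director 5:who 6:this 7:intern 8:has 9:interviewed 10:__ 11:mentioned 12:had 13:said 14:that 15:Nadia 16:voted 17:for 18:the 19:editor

The marked gap is inside the relative clause, the direct object of "interviewed".
Its filler is the head noun "director" (via "who"), at word 4.
(The other dependency links word 1 to a gap after word 11.)

4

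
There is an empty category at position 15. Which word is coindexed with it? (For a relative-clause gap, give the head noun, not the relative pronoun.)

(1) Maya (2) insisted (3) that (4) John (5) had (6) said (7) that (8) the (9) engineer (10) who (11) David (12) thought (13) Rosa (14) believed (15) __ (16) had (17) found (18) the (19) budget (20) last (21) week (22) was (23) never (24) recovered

The gap at 15 is the subject of "found", inside a relative clause.
The relative pronoun is "who" (word 10); it is bound by the head noun immediately before it.
Its filler is the head noun "engineer", at word 9.

9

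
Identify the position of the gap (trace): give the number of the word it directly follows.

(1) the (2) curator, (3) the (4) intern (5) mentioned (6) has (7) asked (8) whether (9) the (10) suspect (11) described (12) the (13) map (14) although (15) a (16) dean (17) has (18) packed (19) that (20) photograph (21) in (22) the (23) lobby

The displaced element is "the curator" (word 2).
It is linked across 1 clause boundary (Ø).
It functions as the subject of "asked", so the gap sits immediately after word 5 ("mentioned").
Base order: The intern mentioned the curator has asked whether the suspect described the map although a dean has packed that photograph in the lobby.

5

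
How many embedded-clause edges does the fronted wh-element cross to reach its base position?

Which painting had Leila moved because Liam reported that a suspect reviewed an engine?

"which painting" originates inside the matrix clause — no clause boundary is crossed.

0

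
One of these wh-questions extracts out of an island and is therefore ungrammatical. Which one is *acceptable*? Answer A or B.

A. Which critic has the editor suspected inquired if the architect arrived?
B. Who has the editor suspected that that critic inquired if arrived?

A

In B, the wh-phrase is extracted from inside a wh-island (introduced by "if"), which blocks movement.
In A, the extraction path crosses only that-complement boundaries, which are transparent.
So A is grammatical.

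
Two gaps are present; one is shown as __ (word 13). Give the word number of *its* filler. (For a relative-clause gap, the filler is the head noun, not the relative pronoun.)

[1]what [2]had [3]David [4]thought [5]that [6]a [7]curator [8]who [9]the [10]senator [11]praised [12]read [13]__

The marked gap is the direct object of "read".
Its filler is the fronted wh-phrase "what", at word 1.
(The other dependency links word 7 to a gap after word 11.)

1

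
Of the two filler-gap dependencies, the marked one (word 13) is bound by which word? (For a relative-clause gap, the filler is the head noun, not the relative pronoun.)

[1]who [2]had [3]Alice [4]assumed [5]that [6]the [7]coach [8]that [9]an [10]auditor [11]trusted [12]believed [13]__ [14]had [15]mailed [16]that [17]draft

1

The marked gap is the subject of "mailed".
Its filler is the fronted wh-phrase "who", at word 1.
(The other dependency links word 7 to a gap after word 11.)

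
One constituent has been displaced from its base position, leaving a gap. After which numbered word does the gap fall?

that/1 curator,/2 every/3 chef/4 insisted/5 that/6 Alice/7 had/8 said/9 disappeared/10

The displaced element is "that curator" (word 2).
It is linked across 2 clause boundaries (that → Ø).
It functions as the subject of "disappeared", so the gap sits immediately after word 9 ("said").
Base order: Every chef insisted that Alice had said that curator disappeared.

9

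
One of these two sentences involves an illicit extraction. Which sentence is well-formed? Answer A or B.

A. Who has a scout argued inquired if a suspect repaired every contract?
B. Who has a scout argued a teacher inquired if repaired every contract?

In B, the wh-phrase is extracted from inside a wh-island (introduced by "if"), which blocks movement.
In A, the extraction path crosses only that-complement boundaries, which are transparent.
So A is grammatical.

A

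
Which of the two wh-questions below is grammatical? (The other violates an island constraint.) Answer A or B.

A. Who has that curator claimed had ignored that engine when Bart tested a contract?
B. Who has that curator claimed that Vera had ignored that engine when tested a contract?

A

In B, the wh-phrase is extracted from inside an adjunct island (introduced by "when"), which blocks movement.
In A, the extraction path crosses only that-complement boundaries, which are transparent.
So A is grammatical.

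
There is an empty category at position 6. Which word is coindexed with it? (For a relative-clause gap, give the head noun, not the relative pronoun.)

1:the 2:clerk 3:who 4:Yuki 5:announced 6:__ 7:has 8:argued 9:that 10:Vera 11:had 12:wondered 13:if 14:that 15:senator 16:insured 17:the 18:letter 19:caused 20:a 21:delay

2

The gap at 6 is the subject of "argued", inside a relative clause.
The relative pronoun is "who" (word 3); it is bound by the head noun immediately before it.
Its filler is the head noun "clerk", at word 2.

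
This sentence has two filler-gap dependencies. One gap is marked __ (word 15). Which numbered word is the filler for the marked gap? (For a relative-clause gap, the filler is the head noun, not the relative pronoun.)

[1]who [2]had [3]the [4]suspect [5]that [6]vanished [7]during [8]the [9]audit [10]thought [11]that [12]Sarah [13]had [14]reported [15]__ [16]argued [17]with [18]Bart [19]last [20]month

The marked gap is the subject of "argued".
Its filler is the fronted wh-phrase "who", at word 1.
(The other dependency links word 4 to a gap after word 5.)

1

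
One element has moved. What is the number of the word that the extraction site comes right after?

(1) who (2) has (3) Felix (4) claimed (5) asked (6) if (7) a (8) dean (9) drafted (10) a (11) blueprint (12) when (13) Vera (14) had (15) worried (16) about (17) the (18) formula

The displaced element is "who" (word 1).
It is linked across 1 clause boundary (Ø).
It functions as the subject of "asked", so the gap sits immediately after word 4 ("claimed").
Base order: Felix has claimed that who asked if a dean drafted a blueprint when Vera had worried about the formula.

4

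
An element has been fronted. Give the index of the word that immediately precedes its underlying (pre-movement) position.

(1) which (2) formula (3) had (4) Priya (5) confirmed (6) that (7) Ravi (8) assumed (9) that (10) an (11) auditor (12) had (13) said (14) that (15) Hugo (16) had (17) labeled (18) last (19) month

17

The displaced element is "which formula" (word 2).
It is linked across 3 clause boundaries (that → that → that).
It functions as the direct object of "labeled", so the gap sits immediately after word 17 ("labeled").
Base order: Priya had confirmed that Ravi assumed that an auditor had said that Hugo had labeled which formula last month.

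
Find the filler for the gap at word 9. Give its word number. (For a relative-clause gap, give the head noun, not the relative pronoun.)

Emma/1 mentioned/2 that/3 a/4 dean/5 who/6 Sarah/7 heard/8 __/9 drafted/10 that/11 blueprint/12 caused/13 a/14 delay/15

5

The gap at 9 is the subject of "drafted", inside a relative clause.
The relative pronoun is "who" (word 6); it is bound by the head noun immediately before it.
Its filler is the head noun "dean", at word 5.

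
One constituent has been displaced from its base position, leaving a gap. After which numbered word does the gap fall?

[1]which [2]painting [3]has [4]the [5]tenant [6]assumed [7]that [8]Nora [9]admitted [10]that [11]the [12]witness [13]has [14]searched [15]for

The displaced element is "which painting" (word 2).
It is linked across 2 clause boundaries (that → that).
It functions as the object of the preposition "for" of "searched", so the gap sits immediately after word 15 ("for").
Base order: The tenant has assumed that Nora admitted that the witness has searched for which painting.

15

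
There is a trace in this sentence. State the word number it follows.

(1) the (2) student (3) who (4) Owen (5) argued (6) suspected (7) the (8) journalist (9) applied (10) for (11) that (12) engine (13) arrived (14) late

The displaced element is "the student" (word 2).
It is linked across 1 clause boundary (Ø).
It functions as the subject of "suspected", so the gap sits immediately after word 5 ("argued").
Base order: Owen argued that the student suspected the journalist applied for that engine.

5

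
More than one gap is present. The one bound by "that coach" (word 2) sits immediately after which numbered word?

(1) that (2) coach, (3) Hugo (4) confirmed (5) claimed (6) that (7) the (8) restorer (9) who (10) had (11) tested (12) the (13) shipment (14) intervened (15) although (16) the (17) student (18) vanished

The displaced element is "that coach" (word 2).
It is linked across 1 clause boundary (Ø).
It functions as the subject of "claimed", so the gap sits immediately after word 4 ("confirmed").
Base order: Hugo confirmed that that coach claimed that the restorer who had tested the shipment intervened although the student vanished.

4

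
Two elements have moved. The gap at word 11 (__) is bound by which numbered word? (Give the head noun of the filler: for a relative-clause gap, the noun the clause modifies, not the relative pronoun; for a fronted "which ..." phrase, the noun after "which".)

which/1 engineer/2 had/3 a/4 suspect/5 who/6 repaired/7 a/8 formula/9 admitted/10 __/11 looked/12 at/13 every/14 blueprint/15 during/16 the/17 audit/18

2

The marked gap is the subject of "looked".
Its filler is the fronted wh-phrase "which engineer", at word 2.
(The other dependency links word 5 to a gap after word 6.)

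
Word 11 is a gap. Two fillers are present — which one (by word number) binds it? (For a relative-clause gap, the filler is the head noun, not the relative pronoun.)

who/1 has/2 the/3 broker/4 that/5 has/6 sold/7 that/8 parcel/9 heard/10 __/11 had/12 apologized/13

1

The marked gap is the subject of "apologized".
Its filler is the fronted wh-phrase "who", at word 1.
(The other dependency links word 4 to a gap after word 5.)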